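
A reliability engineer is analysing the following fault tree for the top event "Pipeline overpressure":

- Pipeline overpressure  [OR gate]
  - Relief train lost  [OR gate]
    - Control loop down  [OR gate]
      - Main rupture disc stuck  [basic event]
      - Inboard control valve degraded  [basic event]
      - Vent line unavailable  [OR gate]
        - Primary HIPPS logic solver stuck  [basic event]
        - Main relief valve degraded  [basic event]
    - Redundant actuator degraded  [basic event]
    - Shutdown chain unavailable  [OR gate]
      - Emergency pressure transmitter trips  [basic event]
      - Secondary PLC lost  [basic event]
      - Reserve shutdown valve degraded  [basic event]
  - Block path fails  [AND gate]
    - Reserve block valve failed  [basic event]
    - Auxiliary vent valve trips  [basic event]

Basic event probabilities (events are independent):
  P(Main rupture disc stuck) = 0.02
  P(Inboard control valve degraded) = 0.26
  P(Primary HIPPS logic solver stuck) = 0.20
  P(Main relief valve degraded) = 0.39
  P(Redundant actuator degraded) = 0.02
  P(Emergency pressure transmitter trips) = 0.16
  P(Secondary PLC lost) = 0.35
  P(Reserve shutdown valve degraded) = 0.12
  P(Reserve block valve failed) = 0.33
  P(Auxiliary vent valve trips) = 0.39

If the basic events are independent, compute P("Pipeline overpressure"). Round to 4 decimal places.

0.8548

P(Vent line unavailable) [OR] = 1 − (1−0.20) × (1−0.39) = 0.512000
P(Control loop down) [OR] = 1 − (1−0.02) × (1−0.26) × (1−0.512000) = 0.646102
P(Shutdown chain unavailable) [OR] = 1 − (1−0.16) × (1−0.35) × (1−0.12) = 0.519520
P(Relief train lost) [OR] = 1 − (1−0.646102) × (1−0.02) × (1−0.519520) = 0.833360
P(Block path fails) [AND] = 0.33 × 0.39 = 0.128700
P(Pipeline overpressure) [OR] = 1 − (1−0.833360) × (1−0.128700) = 0.854807
Rounded to 4 decimal places: P(Pipeline overpressure) ≈ 0.8548.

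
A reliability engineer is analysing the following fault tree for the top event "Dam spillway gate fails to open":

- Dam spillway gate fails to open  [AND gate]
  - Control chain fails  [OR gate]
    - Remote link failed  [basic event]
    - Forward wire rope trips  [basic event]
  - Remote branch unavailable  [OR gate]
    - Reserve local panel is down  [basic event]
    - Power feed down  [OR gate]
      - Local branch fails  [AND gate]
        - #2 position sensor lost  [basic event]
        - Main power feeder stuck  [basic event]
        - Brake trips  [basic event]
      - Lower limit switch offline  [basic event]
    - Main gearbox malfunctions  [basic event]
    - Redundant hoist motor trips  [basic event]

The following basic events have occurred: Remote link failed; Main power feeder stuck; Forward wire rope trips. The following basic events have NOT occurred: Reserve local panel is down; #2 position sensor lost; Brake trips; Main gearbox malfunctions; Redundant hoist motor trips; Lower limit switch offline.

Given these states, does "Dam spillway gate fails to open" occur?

No

Control chain fails [OR]: Remote link failed=occurs, Forward wire rope trips=occurs → at least one input occurs → occurs.
Local branch fails [AND]: #2 position sensor lost=not, Main power feeder stuck=occurs, Brake trips=not → not all inputs occur → does not occur.
Power feed down [OR]: Local branch fails=not, Lower limit switch offline=not → no input occurs → does not occur.
Remote branch unavailable [OR]: Reserve local panel is down=not, Power feed down=not, Main gearbox malfunctions=not, Redundant hoist motor trips=not → no input occurs → does not occur.
Dam spillway gate fails to open [AND]: Control chain fails=occurs, Remote branch unavailable=not → not all inputs occur → does not occur.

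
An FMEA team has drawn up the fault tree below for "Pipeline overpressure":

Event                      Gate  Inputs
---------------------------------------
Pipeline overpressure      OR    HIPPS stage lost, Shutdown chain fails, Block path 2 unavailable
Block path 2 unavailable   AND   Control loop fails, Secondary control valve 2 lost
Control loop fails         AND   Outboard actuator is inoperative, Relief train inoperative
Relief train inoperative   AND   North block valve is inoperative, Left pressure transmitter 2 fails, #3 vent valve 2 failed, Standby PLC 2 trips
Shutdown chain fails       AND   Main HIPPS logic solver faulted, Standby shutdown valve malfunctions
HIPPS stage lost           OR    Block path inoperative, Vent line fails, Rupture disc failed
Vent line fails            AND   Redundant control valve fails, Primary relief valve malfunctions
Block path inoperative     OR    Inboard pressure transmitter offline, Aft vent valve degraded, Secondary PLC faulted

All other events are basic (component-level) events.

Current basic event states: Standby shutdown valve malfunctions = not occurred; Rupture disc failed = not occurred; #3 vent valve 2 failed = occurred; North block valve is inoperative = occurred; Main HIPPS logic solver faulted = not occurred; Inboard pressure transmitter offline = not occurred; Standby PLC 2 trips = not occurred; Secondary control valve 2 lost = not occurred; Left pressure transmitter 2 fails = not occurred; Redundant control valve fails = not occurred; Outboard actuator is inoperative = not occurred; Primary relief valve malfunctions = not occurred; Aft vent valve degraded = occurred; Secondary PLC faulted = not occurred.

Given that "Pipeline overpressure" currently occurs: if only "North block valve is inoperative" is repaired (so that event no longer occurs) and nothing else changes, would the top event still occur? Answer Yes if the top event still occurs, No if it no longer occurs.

Yes

Counterfactual: set "North block valve is inoperative" to not occurred.
Block path inoperative [OR]: Inboard pressure transmitter offline=not, Aft vent valve degraded=occurs, Secondary PLC faulted=not → at least one input occurs → occurs.
Vent line fails [AND]: Redundant control valve fails=not, Primary relief valve malfunctions=not → not all inputs occur → does not occur.
HIPPS stage lost [OR]: Block path inoperative=occurs, Vent line fails=not, Rupture disc failed=not → at least one input occurs → occurs.
Shutdown chain fails [AND]: Main HIPPS logic solver faulted=not, Standby shutdown valve malfunctions=not → not all inputs occur → does not occur.
Relief train inoperative [AND]: North block valve is inoperative=not, Left pressure transmitter 2 fails=not, #3 vent valve 2 failed=occurs, Standby PLC 2 trips=not → not all inputs occur → does not occur.
Control loop fails [AND]: Outboard actuator is inoperative=not, Relief train inoperative=not → not all inputs occur → does not occur.
Block path 2 unavailable [AND]: Control loop fails=not, Secondary control valve 2 lost=not → not all inputs occur → does not occur.
Pipeline overpressure [OR]: HIPPS stage lost=occurs, Shutdown chain fails=not, Block path 2 unavailable=not → at least one input occurs → occurs.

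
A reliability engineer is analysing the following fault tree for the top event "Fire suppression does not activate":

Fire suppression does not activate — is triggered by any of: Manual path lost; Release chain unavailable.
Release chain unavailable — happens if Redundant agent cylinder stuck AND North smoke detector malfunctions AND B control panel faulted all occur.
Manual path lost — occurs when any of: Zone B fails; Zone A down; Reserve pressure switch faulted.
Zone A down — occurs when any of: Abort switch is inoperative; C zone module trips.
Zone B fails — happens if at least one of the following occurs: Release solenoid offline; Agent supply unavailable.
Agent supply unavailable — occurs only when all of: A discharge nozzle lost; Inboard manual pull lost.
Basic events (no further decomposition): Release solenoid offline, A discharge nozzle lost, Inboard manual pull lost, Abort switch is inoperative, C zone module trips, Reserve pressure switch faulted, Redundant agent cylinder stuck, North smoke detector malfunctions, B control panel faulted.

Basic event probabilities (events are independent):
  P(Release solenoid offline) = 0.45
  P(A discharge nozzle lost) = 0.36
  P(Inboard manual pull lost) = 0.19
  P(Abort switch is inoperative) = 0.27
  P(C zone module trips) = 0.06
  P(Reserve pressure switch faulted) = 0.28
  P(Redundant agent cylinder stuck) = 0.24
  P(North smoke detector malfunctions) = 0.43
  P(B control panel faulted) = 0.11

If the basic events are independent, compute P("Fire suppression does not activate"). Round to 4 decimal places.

0.7497

P(Agent supply unavailable) [AND] = 0.36 × 0.19 = 0.068400
P(Zone B fails) [OR] = 1 − (1−0.45) × (1−0.068400) = 0.487620
P(Zone A down) [OR] = 1 − (1−0.27) × (1−0.06) = 0.313800
P(Manual path lost) [OR] = 1 − (1−0.487620) × (1−0.313800) × (1−0.28) = 0.746851
P(Release chain unavailable) [AND] = 0.24 × 0.43 × 0.11 = 0.011352
P(Fire suppression does not activate) [OR] = 1 − (1−0.746851) × (1−0.011352) = 0.749725
Rounded to 4 decimal places: P(Fire suppression does not activate) ≈ 0.7497.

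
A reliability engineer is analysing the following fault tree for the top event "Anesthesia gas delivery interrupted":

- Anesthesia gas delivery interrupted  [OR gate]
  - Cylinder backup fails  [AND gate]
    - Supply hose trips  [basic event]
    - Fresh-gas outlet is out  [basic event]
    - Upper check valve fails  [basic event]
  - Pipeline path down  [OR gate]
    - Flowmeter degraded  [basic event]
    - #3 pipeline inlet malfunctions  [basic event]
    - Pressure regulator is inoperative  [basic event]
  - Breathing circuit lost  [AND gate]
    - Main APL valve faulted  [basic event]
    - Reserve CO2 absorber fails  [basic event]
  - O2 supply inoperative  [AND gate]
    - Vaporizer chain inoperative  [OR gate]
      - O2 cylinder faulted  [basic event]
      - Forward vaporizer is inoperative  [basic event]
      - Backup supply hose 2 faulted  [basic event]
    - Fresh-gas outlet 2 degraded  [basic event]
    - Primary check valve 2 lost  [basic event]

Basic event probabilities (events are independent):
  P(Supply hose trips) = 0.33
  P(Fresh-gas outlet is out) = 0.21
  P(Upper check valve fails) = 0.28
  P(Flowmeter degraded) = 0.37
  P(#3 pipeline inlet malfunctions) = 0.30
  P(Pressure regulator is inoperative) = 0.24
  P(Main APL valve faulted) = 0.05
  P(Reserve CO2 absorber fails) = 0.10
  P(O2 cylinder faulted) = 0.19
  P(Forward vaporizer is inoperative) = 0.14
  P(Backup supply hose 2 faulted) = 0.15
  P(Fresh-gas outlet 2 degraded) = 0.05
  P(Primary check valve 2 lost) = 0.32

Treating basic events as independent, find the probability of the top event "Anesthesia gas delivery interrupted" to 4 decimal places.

0.6751

P(Cylinder backup fails) [AND] = 0.33 × 0.21 × 0.28 = 0.019404
P(Pipeline path down) [OR] = 1 − (1−0.37) × (1−0.30) × (1−0.24) = 0.664840
P(Breathing circuit lost) [AND] = 0.05 × 0.10 = 0.005000
P(Vaporizer chain inoperative) [OR] = 1 − (1−0.19) × (1−0.14) × (1−0.15) = 0.407890
P(O2 supply inoperative) [AND] = 0.407890 × 0.05 × 0.32 = 0.006526
P(Anesthesia gas delivery interrupted) [OR] = 1 − (1−0.019404) × (1−0.664840) × (1−0.005000) × (1−0.006526) = 0.675121
Rounded to 4 decimal places: P(Anesthesia gas delivery interrupted) ≈ 0.6751.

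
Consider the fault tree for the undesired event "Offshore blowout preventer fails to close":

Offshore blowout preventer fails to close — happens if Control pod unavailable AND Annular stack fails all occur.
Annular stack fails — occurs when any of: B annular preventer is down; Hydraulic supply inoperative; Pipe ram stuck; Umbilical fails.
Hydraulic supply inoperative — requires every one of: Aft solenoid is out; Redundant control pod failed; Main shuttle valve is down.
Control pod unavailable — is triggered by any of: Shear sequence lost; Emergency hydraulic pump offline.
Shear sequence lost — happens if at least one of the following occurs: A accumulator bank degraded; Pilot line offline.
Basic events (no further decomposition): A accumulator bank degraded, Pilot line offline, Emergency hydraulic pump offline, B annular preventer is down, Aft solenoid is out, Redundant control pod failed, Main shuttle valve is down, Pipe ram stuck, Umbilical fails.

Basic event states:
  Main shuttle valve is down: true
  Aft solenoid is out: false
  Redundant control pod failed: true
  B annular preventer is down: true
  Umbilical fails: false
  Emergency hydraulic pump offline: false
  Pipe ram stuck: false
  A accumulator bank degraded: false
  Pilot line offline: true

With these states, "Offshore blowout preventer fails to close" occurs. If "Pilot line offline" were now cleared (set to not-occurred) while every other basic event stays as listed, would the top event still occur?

No

Counterfactual: set "Pilot line offline" to not occurred.
Shear sequence lost [OR]: A accumulator bank degraded=not, Pilot line offline=not → no input occurs → does not occur.
Control pod unavailable [OR]: Shear sequence lost=not, Emergency hydraulic pump offline=not → no input occurs → does not occur.
Hydraulic supply inoperative [AND]: Aft solenoid is out=not, Redundant control pod failed=occurs, Main shuttle valve is down=occurs → not all inputs occur → does not occur.
Annular stack fails [OR]: B annular preventer is down=occurs, Hydraulic supply inoperative=not, Pipe ram stuck=not, Umbilical fails=not → at least one input occurs → occurs.
Offshore blowout preventer fails to close [AND]: Control pod unavailable=not, Annular stack fails=occurs → not all inputs occur → does not occur.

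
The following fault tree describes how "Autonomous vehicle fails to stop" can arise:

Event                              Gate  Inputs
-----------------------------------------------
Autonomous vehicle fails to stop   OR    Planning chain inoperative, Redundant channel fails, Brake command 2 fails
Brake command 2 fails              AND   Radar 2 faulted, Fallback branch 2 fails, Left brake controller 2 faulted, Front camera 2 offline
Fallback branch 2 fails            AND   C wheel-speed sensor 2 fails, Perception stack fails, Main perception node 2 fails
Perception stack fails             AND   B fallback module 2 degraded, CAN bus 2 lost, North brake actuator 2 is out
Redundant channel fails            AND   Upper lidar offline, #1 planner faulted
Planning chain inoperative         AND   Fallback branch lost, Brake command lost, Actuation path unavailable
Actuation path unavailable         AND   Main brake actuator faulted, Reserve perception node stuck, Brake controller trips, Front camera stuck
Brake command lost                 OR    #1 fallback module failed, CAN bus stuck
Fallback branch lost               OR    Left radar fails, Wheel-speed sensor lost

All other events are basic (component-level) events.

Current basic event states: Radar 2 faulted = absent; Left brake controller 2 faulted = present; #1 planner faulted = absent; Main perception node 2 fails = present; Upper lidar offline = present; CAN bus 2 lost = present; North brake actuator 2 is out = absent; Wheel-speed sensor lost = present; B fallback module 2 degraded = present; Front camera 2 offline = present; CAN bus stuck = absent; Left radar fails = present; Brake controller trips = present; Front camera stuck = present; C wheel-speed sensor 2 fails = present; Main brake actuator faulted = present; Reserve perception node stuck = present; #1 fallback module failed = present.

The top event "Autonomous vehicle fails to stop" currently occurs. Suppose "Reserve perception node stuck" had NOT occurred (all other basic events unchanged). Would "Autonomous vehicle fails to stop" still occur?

No

Counterfactual: set "Reserve perception node stuck" to not occurred.
Fallback branch lost [OR]: Left radar fails=occurs, Wheel-speed sensor lost=occurs → at least one input occurs → occurs.
Brake command lost [OR]: #1 fallback module failed=occurs, CAN bus stuck=not → at least one input occurs → occurs.
Actuation path unavailable [AND]: Main brake actuator faulted=occurs, Reserve perception node stuck=not, Brake controller trips=occurs, Front camera stuck=occurs → not all inputs occur → does not occur.
Planning chain inoperative [AND]: Fallback branch lost=occurs, Brake command lost=occurs, Actuation path unavailable=not → not all inputs occur → does not occur.
Redundant channel fails [AND]: Upper lidar offline=occurs, #1 planner faulted=not → not all inputs occur → does not occur.
Perception stack fails [AND]: B fallback module 2 degraded=occurs, CAN bus 2 lost=occurs, North brake actuator 2 is out=not → not all inputs occur → does not occur.
Fallback branch 2 fails [AND]: C wheel-speed sensor 2 fails=occurs, Perception stack fails=not, Main perception node 2 fails=occurs → not all inputs occur → does not occur.
Brake command 2 fails [AND]: Radar 2 faulted=not, Fallback branch 2 fails=not, Left brake controller 2 faulted=occurs, Front camera 2 offline=occurs → not all inputs occur → does not occur.
Autonomous vehicle fails to stop [OR]: Planning chain inoperative=not, Redundant channel fails=not, Brake command 2 fails=not → no input occurs → does not occur.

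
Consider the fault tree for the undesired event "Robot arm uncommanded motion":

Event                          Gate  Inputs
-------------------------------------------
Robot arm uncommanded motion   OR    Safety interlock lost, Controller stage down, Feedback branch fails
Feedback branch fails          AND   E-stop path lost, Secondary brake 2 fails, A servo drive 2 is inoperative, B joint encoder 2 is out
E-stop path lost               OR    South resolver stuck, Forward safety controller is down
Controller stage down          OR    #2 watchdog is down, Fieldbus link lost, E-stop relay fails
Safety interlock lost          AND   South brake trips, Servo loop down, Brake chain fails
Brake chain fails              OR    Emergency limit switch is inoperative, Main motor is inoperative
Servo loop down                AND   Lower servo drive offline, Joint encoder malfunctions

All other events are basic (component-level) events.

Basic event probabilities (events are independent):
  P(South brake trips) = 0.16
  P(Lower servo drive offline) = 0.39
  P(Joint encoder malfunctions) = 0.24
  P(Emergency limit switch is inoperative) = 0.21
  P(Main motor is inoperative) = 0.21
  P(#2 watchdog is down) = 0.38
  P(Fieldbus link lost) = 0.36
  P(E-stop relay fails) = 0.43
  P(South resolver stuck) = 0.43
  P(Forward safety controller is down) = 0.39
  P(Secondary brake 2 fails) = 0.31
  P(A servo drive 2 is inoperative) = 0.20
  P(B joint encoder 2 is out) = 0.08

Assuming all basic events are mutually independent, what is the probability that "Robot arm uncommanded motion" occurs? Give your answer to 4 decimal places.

0.7758

P(Servo loop down) [AND] = 0.39 × 0.24 = 0.093600
P(Brake chain fails) [OR] = 1 − (1−0.21) × (1−0.21) = 0.375900
P(Safety interlock lost) [AND] = 0.16 × 0.093600 × 0.375900 = 0.005629
P(Controller stage down) [OR] = 1 − (1−0.38) × (1−0.36) × (1−0.43) = 0.773824
P(E-stop path lost) [OR] = 1 − (1−0.43) × (1−0.39) = 0.652300
P(Feedback branch fails) [AND] = 0.652300 × 0.31 × 0.20 × 0.08 = 0.003235
P(Robot arm uncommanded motion) [OR] = 1 − (1−0.005629) × (1−0.773824) × (1−0.003235) = 0.775825
Rounded to 4 decimal places: P(Robot arm uncommanded motion) ≈ 0.7758.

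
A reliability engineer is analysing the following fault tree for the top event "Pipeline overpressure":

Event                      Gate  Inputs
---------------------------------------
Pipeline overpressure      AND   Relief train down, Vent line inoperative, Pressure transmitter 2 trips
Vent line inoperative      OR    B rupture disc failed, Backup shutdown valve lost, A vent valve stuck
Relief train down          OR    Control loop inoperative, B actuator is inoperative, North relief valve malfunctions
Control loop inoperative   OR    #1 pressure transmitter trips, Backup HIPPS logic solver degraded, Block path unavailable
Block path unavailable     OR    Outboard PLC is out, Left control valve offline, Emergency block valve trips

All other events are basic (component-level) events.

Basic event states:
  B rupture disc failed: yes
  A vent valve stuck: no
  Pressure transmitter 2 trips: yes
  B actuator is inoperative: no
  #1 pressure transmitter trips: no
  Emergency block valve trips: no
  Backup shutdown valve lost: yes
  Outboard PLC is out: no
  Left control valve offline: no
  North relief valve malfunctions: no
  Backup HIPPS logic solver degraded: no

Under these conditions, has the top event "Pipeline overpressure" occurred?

Block path unavailable [OR]: Outboard PLC is out=not, Left control valve offline=not, Emergency block valve trips=not → no input occurs → does not occur.
Control loop inoperative [OR]: #1 pressure transmitter trips=not, Backup HIPPS logic solver degraded=not, Block path unavailable=not → no input occurs → does not occur.
Relief train down [OR]: Control loop inoperative=not, B actuator is inoperative=not, North relief valve malfunctions=not → no input occurs → does not occur.
Vent line inoperative [OR]: B rupture disc failed=occurs, Backup shutdown valve lost=occurs, A vent valve stuck=not → at least one input occurs → occurs.
Pipeline overpressure [AND]: Relief train down=not, Vent line inoperative=occurs, Pressure transmitter 2 trips=occurs → not all inputs occur → does not occur.

No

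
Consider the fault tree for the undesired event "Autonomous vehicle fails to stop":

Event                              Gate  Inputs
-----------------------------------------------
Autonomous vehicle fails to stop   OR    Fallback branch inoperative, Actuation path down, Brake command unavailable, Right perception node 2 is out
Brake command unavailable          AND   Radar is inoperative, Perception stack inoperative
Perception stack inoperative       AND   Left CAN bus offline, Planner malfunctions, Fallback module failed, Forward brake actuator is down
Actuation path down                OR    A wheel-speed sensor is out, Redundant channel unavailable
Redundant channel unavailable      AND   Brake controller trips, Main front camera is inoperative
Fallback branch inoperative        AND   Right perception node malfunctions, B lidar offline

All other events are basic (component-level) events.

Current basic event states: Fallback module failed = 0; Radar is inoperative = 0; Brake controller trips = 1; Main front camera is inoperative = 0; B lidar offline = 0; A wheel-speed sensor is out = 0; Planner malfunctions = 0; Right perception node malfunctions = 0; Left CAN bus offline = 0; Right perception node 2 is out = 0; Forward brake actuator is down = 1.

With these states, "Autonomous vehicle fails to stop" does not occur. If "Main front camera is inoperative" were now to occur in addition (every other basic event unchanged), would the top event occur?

Yes

Counterfactual: set "Main front camera is inoperative" to occurred.
Fallback branch inoperative [AND]: Right perception node malfunctions=not, B lidar offline=not → not all inputs occur → does not occur.
Redundant channel unavailable [AND]: Brake controller trips=occurs, Main front camera is inoperative=occurs → all inputs occur → occurs.
Actuation path down [OR]: A wheel-speed sensor is out=not, Redundant channel unavailable=occurs → at least one input occurs → occurs.
Perception stack inoperative [AND]: Left CAN bus offline=not, Planner malfunctions=not, Fallback module failed=not, Forward brake actuator is down=occurs → not all inputs occur → does not occur.
Brake command unavailable [AND]: Radar is inoperative=not, Perception stack inoperative=not → not all inputs occur → does not occur.
Autonomous vehicle fails to stop [OR]: Fallback branch inoperative=not, Actuation path down=occurs, Brake command unavailable=not, Right perception node 2 is out=not → at least one input occurs → occurs.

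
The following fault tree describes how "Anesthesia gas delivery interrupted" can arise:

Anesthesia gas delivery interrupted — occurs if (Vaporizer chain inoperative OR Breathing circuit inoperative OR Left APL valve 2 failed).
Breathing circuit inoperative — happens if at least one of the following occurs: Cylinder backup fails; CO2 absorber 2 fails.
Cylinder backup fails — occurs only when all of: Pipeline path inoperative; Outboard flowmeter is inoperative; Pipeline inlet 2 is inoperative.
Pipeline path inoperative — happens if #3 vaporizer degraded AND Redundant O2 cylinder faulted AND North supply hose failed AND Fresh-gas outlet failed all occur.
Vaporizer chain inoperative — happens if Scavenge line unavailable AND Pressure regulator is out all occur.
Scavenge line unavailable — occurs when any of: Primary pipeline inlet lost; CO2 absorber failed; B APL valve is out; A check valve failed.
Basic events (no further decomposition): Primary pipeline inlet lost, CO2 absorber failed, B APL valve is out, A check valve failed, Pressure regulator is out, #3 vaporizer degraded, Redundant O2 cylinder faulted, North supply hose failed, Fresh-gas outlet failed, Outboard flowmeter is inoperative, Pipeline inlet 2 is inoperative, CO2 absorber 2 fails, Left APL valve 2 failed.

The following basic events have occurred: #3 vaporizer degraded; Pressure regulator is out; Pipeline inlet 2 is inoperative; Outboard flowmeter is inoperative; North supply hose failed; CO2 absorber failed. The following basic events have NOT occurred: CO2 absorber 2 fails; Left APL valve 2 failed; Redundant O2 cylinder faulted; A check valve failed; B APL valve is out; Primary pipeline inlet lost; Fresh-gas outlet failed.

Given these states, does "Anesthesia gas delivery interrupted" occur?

Yes

Scavenge line unavailable [OR]: Primary pipeline inlet lost=not, CO2 absorber failed=occurs, B APL valve is out=not, A check valve failed=not → at least one input occurs → occurs.
Vaporizer chain inoperative [AND]: Scavenge line unavailable=occurs, Pressure regulator is out=occurs → all inputs occur → occurs.
Pipeline path inoperative [AND]: #3 vaporizer degraded=occurs, Redundant O2 cylinder faulted=not, North supply hose failed=occurs, Fresh-gas outlet failed=not → not all inputs occur → does not occur.
Cylinder backup fails [AND]: Pipeline path inoperative=not, Outboard flowmeter is inoperative=occurs, Pipeline inlet 2 is inoperative=occurs → not all inputs occur → does not occur.
Breathing circuit inoperative [OR]: Cylinder backup fails=not, CO2 absorber 2 fails=not → no input occurs → does not occur.
Anesthesia gas delivery interrupted [OR]: Vaporizer chain inoperative=occurs, Breathing circuit inoperative=not, Left APL valve 2 failed=not → at least one input occurs → occurs.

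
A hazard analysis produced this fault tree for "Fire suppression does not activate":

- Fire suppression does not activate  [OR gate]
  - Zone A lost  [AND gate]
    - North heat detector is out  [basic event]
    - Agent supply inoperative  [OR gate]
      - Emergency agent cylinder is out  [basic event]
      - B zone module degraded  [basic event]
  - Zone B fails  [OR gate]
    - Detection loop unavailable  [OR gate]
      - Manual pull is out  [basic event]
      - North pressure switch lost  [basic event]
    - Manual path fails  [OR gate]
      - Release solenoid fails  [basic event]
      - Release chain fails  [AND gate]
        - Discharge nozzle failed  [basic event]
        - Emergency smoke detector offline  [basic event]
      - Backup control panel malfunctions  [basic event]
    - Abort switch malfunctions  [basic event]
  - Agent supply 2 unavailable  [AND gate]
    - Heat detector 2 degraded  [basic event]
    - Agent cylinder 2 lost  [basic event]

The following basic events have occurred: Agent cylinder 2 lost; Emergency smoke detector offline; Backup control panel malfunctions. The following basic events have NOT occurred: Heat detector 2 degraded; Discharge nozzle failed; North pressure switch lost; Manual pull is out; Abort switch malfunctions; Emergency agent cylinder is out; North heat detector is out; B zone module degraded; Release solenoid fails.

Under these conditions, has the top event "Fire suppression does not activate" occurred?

Yes

Agent supply inoperative [OR]: Emergency agent cylinder is out=not, B zone module degraded=not → no input occurs → does not occur.
Zone A lost [AND]: North heat detector is out=not, Agent supply inoperative=not → not all inputs occur → does not occur.
Detection loop unavailable [OR]: Manual pull is out=not, North pressure switch lost=not → no input occurs → does not occur.
Release chain fails [AND]: Discharge nozzle failed=not, Emergency smoke detector offline=occurs → not all inputs occur → does not occur.
Manual path fails [OR]: Release solenoid fails=not, Release chain fails=not, Backup control panel malfunctions=occurs → at least one input occurs → occurs.
Zone B fails [OR]: Detection loop unavailable=not, Manual path fails=occurs, Abort switch malfunctions=not → at least one input occurs → occurs.
Agent supply 2 unavailable [AND]: Heat detector 2 degraded=not, Agent cylinder 2 lost=occurs → not all inputs occur → does not occur.
Fire suppression does not activate [OR]: Zone A lost=not, Zone B fails=occurs, Agent supply 2 unavailable=not → at least one input occurs → occurs.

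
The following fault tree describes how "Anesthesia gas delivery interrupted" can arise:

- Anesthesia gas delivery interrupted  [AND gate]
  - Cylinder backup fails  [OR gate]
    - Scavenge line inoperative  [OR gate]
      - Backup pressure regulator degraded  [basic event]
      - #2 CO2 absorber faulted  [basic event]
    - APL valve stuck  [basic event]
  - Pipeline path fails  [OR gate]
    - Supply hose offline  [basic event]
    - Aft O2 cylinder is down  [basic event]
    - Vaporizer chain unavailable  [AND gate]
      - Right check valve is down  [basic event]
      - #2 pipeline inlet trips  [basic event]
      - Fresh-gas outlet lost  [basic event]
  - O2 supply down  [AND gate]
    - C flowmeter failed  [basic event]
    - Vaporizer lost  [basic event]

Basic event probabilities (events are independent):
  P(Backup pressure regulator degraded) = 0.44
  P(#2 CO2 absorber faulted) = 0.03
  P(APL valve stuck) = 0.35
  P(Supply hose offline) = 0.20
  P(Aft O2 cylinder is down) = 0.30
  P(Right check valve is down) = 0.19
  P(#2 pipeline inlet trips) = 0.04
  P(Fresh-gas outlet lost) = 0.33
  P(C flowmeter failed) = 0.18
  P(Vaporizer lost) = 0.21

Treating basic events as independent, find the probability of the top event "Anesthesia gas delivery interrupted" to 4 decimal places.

0.0108

P(Scavenge line inoperative) [OR] = 1 − (1−0.44) × (1−0.03) = 0.456800
P(Cylinder backup fails) [OR] = 1 − (1−0.456800) × (1−0.35) = 0.646920
P(Vaporizer chain unavailable) [AND] = 0.19 × 0.04 × 0.33 = 0.002508
P(Pipeline path fails) [OR] = 1 − (1−0.20) × (1−0.30) × (1−0.002508) = 0.441404
P(O2 supply down) [AND] = 0.18 × 0.21 = 0.037800
P(Anesthesia gas delivery interrupted) [AND] = 0.646920 × 0.441404 × 0.037800 = 0.010794
Rounded to 4 decimal places: P(Anesthesia gas delivery interrupted) ≈ 0.0108.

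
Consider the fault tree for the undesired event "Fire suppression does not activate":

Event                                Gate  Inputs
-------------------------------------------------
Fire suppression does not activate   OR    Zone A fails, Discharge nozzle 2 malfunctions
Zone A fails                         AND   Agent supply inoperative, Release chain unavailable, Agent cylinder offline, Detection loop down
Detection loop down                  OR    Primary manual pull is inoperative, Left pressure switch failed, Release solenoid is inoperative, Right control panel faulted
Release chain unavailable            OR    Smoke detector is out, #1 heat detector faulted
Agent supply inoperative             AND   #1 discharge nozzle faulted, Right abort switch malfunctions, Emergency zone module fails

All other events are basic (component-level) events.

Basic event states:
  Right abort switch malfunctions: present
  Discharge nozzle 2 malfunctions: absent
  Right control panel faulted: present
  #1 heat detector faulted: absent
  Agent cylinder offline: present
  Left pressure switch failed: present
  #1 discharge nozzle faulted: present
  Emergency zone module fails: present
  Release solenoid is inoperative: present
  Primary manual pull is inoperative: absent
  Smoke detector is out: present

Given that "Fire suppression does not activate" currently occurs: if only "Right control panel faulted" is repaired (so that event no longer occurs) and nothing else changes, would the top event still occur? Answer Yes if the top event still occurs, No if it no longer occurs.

Counterfactual: set "Right control panel faulted" to not occurred.
Agent supply inoperative [AND]: #1 discharge nozzle faulted=occurs, Right abort switch malfunctions=occurs, Emergency zone module fails=occurs → all inputs occur → occurs.
Release chain unavailable [OR]: Smoke detector is out=occurs, #1 heat detector faulted=not → at least one input occurs → occurs.
Detection loop down [OR]: Primary manual pull is inoperative=not, Left pressure switch failed=occurs, Release solenoid is inoperative=occurs, Right control panel faulted=not → at least one input occurs → occurs.
Zone A fails [AND]: Agent supply inoperative=occurs, Release chain unavailable=occurs, Agent cylinder offline=occurs, Detection loop down=occurs → all inputs occur → occurs.
Fire suppression does not activate [OR]: Zone A fails=occurs, Discharge nozzle 2 malfunctions=not → at least one input occurs → occurs.

Yes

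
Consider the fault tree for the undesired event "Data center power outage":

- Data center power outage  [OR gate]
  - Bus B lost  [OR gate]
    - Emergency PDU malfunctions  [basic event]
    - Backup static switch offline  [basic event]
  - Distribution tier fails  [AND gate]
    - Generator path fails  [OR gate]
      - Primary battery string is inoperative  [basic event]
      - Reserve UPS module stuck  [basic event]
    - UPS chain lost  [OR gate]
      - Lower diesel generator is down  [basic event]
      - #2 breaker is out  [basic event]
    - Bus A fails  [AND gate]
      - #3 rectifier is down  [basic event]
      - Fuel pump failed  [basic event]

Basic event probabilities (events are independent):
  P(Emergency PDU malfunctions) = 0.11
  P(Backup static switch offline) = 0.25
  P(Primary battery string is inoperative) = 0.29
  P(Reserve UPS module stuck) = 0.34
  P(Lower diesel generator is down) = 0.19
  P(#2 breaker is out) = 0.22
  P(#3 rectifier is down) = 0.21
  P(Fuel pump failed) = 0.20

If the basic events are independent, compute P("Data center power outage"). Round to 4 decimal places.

P(Bus B lost) [OR] = 1 − (1−0.11) × (1−0.25) = 0.332500
P(Generator path fails) [OR] = 1 − (1−0.29) × (1−0.34) = 0.531400
P(UPS chain lost) [OR] = 1 − (1−0.19) × (1−0.22) = 0.368200
P(Bus A fails) [AND] = 0.21 × 0.20 = 0.042000
P(Distribution tier fails) [AND] = 0.531400 × 0.368200 × 0.042000 = 0.008218
P(Data center power outage) [OR] = 1 − (1−0.332500) × (1−0.008218) = 0.337986
Rounded to 4 decimal places: P(Data center power outage) ≈ 0.3380.

0.3380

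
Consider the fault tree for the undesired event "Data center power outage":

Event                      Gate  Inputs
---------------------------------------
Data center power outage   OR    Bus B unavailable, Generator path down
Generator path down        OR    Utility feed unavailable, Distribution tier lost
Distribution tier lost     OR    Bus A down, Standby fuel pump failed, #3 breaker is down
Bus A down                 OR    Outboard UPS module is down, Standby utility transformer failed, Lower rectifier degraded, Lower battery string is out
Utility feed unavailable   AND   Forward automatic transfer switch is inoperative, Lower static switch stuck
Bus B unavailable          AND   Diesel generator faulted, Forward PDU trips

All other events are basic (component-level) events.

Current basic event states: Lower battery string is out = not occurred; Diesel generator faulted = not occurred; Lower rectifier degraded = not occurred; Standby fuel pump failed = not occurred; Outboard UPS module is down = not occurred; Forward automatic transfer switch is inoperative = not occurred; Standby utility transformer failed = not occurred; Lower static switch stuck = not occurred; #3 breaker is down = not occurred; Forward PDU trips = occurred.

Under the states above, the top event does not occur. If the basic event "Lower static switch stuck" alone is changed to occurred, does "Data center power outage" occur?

No

Counterfactual: set "Lower static switch stuck" to occurred.
Bus B unavailable [AND]: Diesel generator faulted=not, Forward PDU trips=occurs → not all inputs occur → does not occur.
Utility feed unavailable [AND]: Forward automatic transfer switch is inoperative=not, Lower static switch stuck=occurs → not all inputs occur → does not occur.
Bus A down [OR]: Outboard UPS module is down=not, Standby utility transformer failed=not, Lower rectifier degraded=not, Lower battery string is out=not → no input occurs → does not occur.
Distribution tier lost [OR]: Bus A down=not, Standby fuel pump failed=not, #3 breaker is down=not → no input occurs → does not occur.
Generator path down [OR]: Utility feed unavailable=not, Distribution tier lost=not → no input occurs → does not occur.
Data center power outage [OR]: Bus B unavailable=not, Generator path down=not → no input occurs → does not occur.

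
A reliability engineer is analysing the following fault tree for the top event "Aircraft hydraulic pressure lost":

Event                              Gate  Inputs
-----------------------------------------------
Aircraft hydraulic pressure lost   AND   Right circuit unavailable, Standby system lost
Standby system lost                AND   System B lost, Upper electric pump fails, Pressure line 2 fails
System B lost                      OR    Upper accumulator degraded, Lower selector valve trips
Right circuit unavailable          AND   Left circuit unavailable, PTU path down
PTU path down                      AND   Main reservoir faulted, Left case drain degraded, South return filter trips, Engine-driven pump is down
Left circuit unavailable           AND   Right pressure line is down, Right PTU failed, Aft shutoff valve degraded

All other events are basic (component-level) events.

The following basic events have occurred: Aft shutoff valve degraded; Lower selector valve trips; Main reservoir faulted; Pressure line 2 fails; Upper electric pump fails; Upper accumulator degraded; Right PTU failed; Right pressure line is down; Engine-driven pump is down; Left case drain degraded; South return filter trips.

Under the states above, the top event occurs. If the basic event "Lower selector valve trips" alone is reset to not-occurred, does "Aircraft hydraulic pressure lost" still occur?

Counterfactual: set "Lower selector valve trips" to not occurred.
Left circuit unavailable [AND]: Right pressure line is down=occurs, Right PTU failed=occurs, Aft shutoff valve degraded=occurs → all inputs occur → occurs.
PTU path down [AND]: Main reservoir faulted=occurs, Left case drain degraded=occurs, South return filter trips=occurs, Engine-driven pump is down=occurs → all inputs occur → occurs.
Right circuit unavailable [AND]: Left circuit unavailable=occurs, PTU path down=occurs → all inputs occur → occurs.
System B lost [OR]: Upper accumulator degraded=occurs, Lower selector valve trips=not → at least one input occurs → occurs.
Standby system lost [AND]: System B lost=occurs, Upper electric pump fails=occurs, Pressure line 2 fails=occurs → all inputs occur → occurs.
Aircraft hydraulic pressure lost [AND]: Right circuit unavailable=occurs, Standby system lost=occurs → all inputs occur → occurs.

Yes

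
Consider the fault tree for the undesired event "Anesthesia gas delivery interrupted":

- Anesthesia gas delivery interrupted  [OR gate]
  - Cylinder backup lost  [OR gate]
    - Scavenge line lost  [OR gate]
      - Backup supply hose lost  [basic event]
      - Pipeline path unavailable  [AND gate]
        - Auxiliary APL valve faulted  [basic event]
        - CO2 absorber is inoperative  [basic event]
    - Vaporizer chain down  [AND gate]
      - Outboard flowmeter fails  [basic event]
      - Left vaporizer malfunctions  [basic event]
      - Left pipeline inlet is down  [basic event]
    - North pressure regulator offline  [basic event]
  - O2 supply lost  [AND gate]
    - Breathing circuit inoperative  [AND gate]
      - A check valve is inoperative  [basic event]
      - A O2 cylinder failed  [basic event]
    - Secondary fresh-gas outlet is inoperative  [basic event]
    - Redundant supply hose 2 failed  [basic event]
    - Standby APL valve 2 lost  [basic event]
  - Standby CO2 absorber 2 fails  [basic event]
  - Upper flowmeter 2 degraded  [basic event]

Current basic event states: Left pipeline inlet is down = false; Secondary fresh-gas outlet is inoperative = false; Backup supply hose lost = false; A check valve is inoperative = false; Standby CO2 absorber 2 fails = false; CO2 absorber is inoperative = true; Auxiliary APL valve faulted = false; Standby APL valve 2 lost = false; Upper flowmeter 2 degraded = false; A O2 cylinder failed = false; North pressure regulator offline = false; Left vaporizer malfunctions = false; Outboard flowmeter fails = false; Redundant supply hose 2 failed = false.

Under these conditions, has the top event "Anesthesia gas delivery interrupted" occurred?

No

Pipeline path unavailable [AND]: Auxiliary APL valve faulted=not, CO2 absorber is inoperative=occurs → not all inputs occur → does not occur.
Scavenge line lost [OR]: Backup supply hose lost=not, Pipeline path unavailable=not → no input occurs → does not occur.
Vaporizer chain down [AND]: Outboard flowmeter fails=not, Left vaporizer malfunctions=not, Left pipeline inlet is down=not → not all inputs occur → does not occur.
Cylinder backup lost [OR]: Scavenge line lost=not, Vaporizer chain down=not, North pressure regulator offline=not → no input occurs → does not occur.
Breathing circuit inoperative [AND]: A check valve is inoperative=not, A O2 cylinder failed=not → not all inputs occur → does not occur.
O2 supply lost [AND]: Breathing circuit inoperative=not, Secondary fresh-gas outlet is inoperative=not, Redundant supply hose 2 failed=not, Standby APL valve 2 lost=not → not all inputs occur → does not occur.
Anesthesia gas delivery interrupted [OR]: Cylinder backup lost=not, O2 supply lost=not, Standby CO2 absorber 2 fails=not, Upper flowmeter 2 degraded=not → no input occurs → does not occur.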